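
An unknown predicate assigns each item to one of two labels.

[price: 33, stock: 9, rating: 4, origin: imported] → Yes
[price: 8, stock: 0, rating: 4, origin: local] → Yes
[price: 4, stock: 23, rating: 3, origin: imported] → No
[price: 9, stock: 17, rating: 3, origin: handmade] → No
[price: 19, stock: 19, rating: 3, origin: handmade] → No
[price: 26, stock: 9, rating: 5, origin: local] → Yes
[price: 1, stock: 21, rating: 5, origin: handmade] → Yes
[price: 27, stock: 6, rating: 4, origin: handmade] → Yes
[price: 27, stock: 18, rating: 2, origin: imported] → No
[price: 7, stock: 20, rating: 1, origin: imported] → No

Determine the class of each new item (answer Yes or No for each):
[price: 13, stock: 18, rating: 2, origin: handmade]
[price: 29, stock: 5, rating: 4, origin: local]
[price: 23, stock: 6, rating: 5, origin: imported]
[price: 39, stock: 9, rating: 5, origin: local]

No, Yes, Yes, Yes

The pattern is that an item is 'Yes' exactly when: rating ≥ 4.
[price: 13, stock: 18, rating: 2, origin: handmade] → rating = 2 → No.
[price: 29, stock: 5, rating: 4, origin: local] → rating = 4 → Yes.
[price: 23, stock: 6, rating: 5, origin: imported] → rating = 5 → Yes.
[price: 39, stock: 9, rating: 5, origin: local] → rating = 5 → Yes.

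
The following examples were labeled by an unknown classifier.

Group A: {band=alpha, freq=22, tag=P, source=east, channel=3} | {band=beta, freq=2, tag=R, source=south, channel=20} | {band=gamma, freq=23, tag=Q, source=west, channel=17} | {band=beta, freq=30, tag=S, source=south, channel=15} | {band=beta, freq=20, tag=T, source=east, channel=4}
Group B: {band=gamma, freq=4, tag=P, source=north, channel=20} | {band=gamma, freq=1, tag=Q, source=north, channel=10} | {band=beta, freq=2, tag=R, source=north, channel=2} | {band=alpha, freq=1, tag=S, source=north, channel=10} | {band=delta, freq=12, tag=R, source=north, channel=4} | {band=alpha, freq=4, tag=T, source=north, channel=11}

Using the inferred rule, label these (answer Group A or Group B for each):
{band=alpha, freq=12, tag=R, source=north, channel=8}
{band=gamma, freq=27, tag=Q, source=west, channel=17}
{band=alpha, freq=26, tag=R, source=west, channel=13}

Group B, Group A, Group A

The simplest hypothesis consistent with all the labels is: source is not north.
{band=alpha, freq=12, tag=R, source=north, channel=8} → source is north → Group B.
{band=gamma, freq=27, tag=Q, source=west, channel=17} → source is west → Group A.
{band=alpha, freq=26, tag=R, source=west, channel=13} → source is west → Group A.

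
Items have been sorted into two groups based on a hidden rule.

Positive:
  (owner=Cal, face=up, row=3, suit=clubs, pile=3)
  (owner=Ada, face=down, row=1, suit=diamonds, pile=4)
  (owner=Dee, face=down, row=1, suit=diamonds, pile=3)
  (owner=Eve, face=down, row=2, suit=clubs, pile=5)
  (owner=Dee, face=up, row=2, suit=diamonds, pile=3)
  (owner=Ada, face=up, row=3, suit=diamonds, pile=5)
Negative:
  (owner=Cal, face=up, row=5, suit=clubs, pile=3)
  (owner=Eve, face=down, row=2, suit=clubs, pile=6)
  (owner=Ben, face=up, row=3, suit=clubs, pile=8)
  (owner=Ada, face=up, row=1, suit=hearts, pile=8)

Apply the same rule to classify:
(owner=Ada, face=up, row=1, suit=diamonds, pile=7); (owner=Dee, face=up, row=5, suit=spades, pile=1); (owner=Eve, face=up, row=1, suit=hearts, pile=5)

A rule that fits every label: row ≤ 3 AND pile ≤ 5 — true of each 'Positive' example, false of each 'Negative' one.

Negative, Negative, Positive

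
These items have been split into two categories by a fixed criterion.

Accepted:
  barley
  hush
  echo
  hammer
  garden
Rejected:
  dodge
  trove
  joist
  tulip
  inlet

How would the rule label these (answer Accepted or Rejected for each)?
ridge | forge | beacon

Rejected, Rejected, Accepted

Comparing the two groups points to one rule — even length.
ridge: length 5, does not fit → Rejected.
forge: length 5, does not fit → Rejected.
beacon: length 6, checks out → Accepted.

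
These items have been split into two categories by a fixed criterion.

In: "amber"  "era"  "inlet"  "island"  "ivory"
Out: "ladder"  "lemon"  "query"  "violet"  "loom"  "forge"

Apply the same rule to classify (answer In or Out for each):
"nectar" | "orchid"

Out, In

'In' ⟺ starts with a vowel.
"nectar" — starts with 'n', hence Out.
"orchid" — starts with 'o', hence In.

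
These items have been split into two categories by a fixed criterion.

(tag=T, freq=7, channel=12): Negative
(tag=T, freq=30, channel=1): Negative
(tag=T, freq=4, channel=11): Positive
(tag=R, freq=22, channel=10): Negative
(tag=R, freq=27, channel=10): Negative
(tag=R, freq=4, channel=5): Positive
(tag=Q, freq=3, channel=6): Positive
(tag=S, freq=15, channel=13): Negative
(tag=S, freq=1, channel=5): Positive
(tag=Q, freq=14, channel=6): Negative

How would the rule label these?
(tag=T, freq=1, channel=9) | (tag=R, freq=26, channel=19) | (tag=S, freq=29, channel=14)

A rule that fits every label: freq ≤ 4 — true of each 'Positive' example, false of each 'Negative' one.
(tag=T, freq=1, channel=9) — freq = 1, hence Positive.
(tag=R, freq=26, channel=19) — freq = 26, hence Negative.
(tag=S, freq=29, channel=14) — freq = 29, hence Negative.

Positive, Negative, Negative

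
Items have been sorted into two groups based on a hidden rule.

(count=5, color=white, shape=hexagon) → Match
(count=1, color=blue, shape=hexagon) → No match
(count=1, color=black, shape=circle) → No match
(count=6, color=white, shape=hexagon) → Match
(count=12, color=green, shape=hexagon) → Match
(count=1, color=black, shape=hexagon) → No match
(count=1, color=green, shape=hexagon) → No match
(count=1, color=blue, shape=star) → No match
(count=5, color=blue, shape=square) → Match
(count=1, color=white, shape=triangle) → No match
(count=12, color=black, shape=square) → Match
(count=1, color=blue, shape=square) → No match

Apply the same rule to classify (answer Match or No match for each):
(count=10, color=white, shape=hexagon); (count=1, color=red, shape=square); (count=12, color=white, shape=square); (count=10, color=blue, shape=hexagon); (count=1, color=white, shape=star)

One predicate separates the groups cleanly: count ≥ 5.

Match, No match, Match, Match, No match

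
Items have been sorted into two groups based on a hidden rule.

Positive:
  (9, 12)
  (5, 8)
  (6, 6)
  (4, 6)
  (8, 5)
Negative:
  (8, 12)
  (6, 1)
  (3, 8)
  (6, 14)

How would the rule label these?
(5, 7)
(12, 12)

Positive, Positive

Rule: |first − second| ≤ 3. This holds for each 'Positive' example and fails for each 'Negative' one.
(5, 7) → |5−7| = 2 → Positive.
(12, 12) → |12−12| = 0 → Positive.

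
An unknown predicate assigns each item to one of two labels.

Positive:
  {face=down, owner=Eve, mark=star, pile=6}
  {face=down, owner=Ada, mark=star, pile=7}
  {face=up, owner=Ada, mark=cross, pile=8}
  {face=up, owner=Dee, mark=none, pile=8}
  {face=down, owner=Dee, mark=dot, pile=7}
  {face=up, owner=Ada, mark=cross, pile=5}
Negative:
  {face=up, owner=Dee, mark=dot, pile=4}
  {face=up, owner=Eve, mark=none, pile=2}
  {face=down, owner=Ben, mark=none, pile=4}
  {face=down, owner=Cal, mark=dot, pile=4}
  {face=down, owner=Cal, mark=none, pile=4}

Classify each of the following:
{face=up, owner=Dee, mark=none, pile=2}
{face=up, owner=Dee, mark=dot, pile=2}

Negative, Negative

The common property of the 'Positive' items is: pile ≥ 5. No 'Negative' item has it.
{face=up, owner=Dee, mark=none, pile=2}: pile = 2, doesn't qualify → Negative. {face=up, owner=Dee, mark=dot, pile=2}: pile = 2, doesn't qualify → Negative.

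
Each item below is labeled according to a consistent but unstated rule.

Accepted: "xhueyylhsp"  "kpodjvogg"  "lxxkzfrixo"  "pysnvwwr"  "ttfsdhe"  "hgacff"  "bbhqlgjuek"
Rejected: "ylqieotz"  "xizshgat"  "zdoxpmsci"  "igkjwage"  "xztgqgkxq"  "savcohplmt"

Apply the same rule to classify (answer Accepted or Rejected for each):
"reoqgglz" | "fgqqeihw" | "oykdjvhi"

Accepted, Accepted, Rejected

The pattern is that an item is 'Accepted' exactly when: has a double letter.
"reoqgglz" → 'gg' doubled → Accepted.
"fgqqeihw" → 'qq' doubled → Accepted.
"oykdjvhi" → no doubled letter → Rejected.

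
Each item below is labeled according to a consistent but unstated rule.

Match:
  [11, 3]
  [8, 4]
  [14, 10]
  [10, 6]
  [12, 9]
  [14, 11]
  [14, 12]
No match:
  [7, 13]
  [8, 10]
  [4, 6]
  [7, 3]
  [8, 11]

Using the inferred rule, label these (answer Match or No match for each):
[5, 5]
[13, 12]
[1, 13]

No match, Match, No match

The distinguishing property — first > second AND sum ≥ 12 — holds for all the 'Match' cases and none of the 'No match' cases.
[5, 5] → 5 = 5, 5+5 = 10 → No match.
[13, 12] → 13 > 12, 13+12 = 25 → Match.
[1, 13] → 1 < 13, 1+13 = 14 → No match.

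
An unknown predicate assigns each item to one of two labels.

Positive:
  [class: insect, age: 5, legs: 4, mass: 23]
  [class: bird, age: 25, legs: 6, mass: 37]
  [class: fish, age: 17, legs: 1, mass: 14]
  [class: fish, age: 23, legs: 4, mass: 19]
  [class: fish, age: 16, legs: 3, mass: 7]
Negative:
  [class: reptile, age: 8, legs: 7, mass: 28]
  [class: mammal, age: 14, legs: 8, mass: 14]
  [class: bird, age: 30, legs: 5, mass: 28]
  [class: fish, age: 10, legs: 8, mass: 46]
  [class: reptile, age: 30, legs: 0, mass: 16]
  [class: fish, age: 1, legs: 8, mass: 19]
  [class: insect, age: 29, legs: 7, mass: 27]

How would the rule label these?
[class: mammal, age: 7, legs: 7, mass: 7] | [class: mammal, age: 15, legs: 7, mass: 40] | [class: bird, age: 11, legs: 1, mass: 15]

Negative, Negative, Positive

The simplest hypothesis consistent with all the labels is: age ≤ 25 AND legs ≤ 6.
[class: mammal, age: 7, legs: 7, mass: 7] → age = 7, legs = 7 → Negative. [class: mammal, age: 15, legs: 7, mass: 40] → age = 15, legs = 7 → Negative. [class: bird, age: 11, legs: 1, mass: 15] → age = 11, legs = 1 → Positive.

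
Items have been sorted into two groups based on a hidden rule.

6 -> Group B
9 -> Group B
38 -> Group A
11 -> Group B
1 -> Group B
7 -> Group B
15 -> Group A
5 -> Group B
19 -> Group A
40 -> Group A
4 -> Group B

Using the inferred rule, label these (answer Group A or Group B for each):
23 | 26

One predicate separates the groups cleanly: at least 15.
23 → 23 ≥ 15 → Group A.
26 → 26 ≥ 15 → Group A.

Group A, Group A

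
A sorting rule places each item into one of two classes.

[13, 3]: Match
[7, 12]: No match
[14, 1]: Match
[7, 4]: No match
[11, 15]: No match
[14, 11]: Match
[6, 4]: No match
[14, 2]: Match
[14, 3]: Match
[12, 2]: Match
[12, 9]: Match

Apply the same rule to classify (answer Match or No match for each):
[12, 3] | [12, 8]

One predicate separates the groups cleanly: first ≥ 12.
Match: [12, 3], since first 12. Match: [12, 8], since first 12.

Match, Match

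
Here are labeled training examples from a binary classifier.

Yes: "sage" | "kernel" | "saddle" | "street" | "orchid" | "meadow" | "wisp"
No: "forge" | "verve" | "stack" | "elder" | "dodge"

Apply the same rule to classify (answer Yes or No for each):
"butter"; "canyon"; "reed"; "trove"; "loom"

Yes, Yes, Yes, No, Yes

The distinguishing property — even length — holds for all the 'Yes' cases and none of the 'No' cases.
"butter": length 6 — qualifies, so Yes. "canyon": length 6 — qualifies, so Yes. "reed": length 4 — qualifies, so Yes. "trove": length 5 — does not fit, so No. "loom": length 4 — qualifies, so Yes.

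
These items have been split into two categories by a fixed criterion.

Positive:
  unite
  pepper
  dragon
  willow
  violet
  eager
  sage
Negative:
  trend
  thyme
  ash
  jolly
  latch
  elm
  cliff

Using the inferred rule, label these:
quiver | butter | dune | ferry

Positive, Positive, Positive, Negative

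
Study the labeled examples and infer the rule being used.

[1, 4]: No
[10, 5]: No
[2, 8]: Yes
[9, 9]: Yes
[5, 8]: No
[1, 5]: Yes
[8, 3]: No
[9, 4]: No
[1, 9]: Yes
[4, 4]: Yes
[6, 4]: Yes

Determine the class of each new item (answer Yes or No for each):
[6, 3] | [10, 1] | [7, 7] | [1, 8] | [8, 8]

No, No, Yes, No, Yes

The common property of the 'Yes' items is: sum is even. No 'No' item has it.
[6, 3]: 6+3 = 9, does not fit → No.
[10, 1]: 10+1 = 11, does not fit → No.
[7, 7]: 7+7 = 14, qualifies → Yes.
[1, 8]: 1+8 = 9, does not fit → No.
[8, 8]: 8+8 = 16, qualifies → Yes.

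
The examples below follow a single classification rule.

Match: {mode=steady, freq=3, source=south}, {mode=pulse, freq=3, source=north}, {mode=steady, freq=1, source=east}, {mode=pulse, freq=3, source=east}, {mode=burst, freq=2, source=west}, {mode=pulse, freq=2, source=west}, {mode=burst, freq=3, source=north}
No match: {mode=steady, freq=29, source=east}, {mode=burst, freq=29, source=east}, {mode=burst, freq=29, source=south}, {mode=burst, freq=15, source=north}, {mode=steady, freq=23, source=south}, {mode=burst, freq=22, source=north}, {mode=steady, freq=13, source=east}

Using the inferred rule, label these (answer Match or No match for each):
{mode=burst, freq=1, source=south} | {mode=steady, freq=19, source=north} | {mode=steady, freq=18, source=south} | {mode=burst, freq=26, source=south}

Match, No match, No match, No match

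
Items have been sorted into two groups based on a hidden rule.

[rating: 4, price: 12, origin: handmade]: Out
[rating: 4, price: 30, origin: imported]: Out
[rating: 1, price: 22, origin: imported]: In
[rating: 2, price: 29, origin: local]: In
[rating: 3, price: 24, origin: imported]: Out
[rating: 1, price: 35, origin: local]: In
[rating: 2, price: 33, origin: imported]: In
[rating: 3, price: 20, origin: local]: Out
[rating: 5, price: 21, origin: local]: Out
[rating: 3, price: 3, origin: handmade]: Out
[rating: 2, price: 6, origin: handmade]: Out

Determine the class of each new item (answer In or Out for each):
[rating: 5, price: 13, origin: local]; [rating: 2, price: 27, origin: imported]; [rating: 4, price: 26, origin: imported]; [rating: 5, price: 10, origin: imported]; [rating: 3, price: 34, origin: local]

The pattern is that an item is 'In' exactly when: price ≥ 12 AND rating ≤ 2.
[rating: 5, price: 13, origin: local]: price = 13, rating = 5, fails the rule → Out. [rating: 2, price: 27, origin: imported]: price = 27, rating = 2, has this property → In. [rating: 4, price: 26, origin: imported]: price = 26, rating = 4, fails the rule → Out. [rating: 5, price: 10, origin: imported]: price = 10, rating = 5, fails the rule → Out. [rating: 3, price: 34, origin: local]: price = 34, rating = 3, fails the rule → Out.

Out, In, Out, Out, Out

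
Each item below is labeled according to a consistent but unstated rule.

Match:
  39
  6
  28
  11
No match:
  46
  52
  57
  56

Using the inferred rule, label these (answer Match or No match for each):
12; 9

The distinguishing property — at most 39 — holds for all the 'Match' cases and none of the 'No match' cases.
12: Match (12 ≤ 39).
9: Match (9 ≤ 39).

Match, Match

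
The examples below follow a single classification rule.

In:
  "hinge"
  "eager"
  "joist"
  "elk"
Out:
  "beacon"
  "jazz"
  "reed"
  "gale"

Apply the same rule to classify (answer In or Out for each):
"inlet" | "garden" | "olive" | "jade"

In, Out, In, Out

Comparing the two groups points to one rule — odd length.
"inlet": In (length 5). "garden": Out (length 6). "olive": In (length 5). "jade": Out (length 4).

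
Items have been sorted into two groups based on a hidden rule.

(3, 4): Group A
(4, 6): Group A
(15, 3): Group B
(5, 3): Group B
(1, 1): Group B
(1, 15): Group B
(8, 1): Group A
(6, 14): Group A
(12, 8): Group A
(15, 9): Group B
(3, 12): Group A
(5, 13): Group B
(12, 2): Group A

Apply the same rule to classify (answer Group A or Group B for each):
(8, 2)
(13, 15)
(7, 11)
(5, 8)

Checking candidate rules against both groups, what survives is: product is even.
(8, 2) → 8·2 = 16 → Group A.
(13, 15) → 13·15 = 195 → Group B.
(7, 11) → 7·11 = 77 → Group B.
(5, 8) → 5·8 = 40 → Group A.

Group A, Group B, Group B, Group A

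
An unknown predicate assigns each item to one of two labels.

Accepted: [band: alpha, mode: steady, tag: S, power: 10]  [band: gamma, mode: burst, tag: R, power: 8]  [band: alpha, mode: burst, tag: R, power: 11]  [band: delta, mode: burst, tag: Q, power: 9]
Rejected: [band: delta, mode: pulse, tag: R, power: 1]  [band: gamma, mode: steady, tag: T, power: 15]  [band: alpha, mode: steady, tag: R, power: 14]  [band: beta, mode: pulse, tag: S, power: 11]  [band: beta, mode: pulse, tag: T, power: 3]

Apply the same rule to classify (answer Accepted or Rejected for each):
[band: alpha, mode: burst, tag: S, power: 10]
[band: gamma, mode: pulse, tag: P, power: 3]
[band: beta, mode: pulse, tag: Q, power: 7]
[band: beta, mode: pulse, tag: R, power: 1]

Accepted, Rejected, Rejected, Rejected

One predicate separates the groups cleanly: mode is burst OR power = 10.
Accepted: [band: alpha, mode: burst, tag: S, power: 10], since mode is burst, power = 10.
Rejected: [band: gamma, mode: pulse, tag: P, power: 3], since mode is pulse, power = 3.
Rejected: [band: beta, mode: pulse, tag: Q, power: 7], since mode is pulse, power = 7.
Rejected: [band: beta, mode: pulse, tag: R, power: 1], since mode is pulse, power = 1.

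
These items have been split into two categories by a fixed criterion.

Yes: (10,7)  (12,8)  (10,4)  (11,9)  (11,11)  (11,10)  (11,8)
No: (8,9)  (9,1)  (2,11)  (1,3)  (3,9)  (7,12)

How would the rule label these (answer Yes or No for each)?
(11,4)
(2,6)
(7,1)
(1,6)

Yes, No, No, No

Every 'Yes' example satisfies: first ≥ 10. None of the 'No' examples do.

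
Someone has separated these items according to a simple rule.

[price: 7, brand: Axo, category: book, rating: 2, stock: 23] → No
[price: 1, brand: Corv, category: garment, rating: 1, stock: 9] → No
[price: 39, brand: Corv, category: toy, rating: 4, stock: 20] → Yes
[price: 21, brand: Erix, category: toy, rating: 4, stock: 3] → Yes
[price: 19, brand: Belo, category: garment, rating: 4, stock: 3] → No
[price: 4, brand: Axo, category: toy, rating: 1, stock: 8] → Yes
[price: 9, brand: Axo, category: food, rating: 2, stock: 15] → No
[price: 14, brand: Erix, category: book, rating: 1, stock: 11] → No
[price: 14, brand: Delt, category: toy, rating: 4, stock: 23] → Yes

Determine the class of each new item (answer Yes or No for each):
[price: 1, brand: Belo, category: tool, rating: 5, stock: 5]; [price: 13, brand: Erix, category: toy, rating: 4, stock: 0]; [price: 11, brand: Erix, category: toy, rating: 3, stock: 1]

No, Yes, Yes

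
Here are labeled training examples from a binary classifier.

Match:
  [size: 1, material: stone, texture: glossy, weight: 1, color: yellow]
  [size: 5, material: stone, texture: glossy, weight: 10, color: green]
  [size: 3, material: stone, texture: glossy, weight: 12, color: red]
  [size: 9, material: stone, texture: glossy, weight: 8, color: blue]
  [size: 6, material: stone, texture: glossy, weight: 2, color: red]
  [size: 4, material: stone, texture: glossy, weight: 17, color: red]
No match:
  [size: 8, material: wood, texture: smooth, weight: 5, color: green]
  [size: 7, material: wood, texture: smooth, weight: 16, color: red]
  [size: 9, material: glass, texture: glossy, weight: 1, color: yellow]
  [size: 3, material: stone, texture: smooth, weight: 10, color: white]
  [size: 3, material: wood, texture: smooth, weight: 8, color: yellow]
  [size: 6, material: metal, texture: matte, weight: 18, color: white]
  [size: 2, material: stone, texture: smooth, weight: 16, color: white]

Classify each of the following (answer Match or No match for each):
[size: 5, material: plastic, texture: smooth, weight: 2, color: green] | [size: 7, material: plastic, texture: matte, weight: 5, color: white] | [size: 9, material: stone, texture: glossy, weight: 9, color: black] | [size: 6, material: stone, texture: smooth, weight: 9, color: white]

No match, No match, Match, No match

The common property of the 'Match' items is: texture is glossy AND material is stone. No 'No match' item has it.
[size: 5, material: plastic, texture: smooth, weight: 2, color: green]: texture is smooth, material is plastic — lacks this property, so No match.
[size: 7, material: plastic, texture: matte, weight: 5, color: white]: texture is matte, material is plastic — lacks this property, so No match.
[size: 9, material: stone, texture: glossy, weight: 9, color: black]: texture is glossy, material is stone — passes, so Match.
[size: 6, material: stone, texture: smooth, weight: 9, color: white]: texture is smooth, material is stone — lacks this property, so No match.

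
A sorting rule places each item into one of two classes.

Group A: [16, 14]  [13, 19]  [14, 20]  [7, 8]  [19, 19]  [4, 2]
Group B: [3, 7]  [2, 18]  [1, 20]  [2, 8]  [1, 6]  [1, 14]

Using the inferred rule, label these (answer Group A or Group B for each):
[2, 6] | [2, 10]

Group B, Group B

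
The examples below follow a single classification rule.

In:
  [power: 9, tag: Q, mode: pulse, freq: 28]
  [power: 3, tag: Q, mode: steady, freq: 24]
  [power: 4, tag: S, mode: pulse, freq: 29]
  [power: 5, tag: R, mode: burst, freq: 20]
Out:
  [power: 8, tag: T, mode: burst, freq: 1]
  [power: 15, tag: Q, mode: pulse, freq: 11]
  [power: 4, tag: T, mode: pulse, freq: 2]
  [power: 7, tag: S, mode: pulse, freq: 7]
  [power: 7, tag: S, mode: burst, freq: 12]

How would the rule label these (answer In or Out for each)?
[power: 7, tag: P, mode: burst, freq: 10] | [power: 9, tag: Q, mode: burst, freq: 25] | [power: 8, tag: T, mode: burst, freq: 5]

The distinguishing property — freq ≥ 20 — holds for all the 'In' cases and none of the 'Out' cases.
[power: 7, tag: P, mode: burst, freq: 10]: Out (freq = 10).
[power: 9, tag: Q, mode: burst, freq: 25]: In (freq = 25).
[power: 8, tag: T, mode: burst, freq: 5]: Out (freq = 5).

Out, In, Out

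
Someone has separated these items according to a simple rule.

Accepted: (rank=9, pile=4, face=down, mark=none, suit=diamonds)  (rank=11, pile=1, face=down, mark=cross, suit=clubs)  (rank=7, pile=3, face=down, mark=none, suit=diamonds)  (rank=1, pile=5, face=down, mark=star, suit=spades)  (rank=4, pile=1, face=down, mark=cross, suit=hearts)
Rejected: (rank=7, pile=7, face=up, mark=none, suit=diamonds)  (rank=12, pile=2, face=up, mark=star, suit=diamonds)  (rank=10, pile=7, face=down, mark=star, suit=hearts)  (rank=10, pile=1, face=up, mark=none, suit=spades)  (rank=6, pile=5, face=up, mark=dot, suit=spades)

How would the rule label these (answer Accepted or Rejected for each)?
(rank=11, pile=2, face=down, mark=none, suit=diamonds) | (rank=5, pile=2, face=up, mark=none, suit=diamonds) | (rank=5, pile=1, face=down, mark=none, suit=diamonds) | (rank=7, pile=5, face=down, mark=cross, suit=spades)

The pattern is that an item is 'Accepted' exactly when: face is down AND pile ≤ 5.
Accepted: (rank=11, pile=2, face=down, mark=none, suit=diamonds), since face is down, pile = 2. Rejected: (rank=5, pile=2, face=up, mark=none, suit=diamonds), since face is up, pile = 2. Accepted: (rank=5, pile=1, face=down, mark=none, suit=diamonds), since face is down, pile = 1. Accepted: (rank=7, pile=5, face=down, mark=cross, suit=spades), since face is down, pile = 5.

Accepted, Rejected, Accepted, Accepted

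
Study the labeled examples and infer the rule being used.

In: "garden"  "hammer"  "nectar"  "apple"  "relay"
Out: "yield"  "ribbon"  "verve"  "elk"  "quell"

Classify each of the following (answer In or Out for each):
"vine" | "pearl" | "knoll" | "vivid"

Out, In, Out, Out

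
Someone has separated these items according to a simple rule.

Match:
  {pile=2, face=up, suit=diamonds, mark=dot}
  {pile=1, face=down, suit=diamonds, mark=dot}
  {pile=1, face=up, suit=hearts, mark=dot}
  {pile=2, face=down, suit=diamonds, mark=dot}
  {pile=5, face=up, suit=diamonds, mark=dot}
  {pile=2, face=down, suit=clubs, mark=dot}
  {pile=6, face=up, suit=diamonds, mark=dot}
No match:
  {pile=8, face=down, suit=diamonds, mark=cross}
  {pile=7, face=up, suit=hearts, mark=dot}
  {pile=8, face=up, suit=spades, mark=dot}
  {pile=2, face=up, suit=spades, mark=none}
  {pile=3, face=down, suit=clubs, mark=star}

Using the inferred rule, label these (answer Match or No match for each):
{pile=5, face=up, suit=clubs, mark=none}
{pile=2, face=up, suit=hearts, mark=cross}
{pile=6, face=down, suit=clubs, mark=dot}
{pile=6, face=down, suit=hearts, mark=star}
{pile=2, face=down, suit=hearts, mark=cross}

The common property of the 'Match' items is: mark is dot AND pile ≤ 6. No 'No match' item has it.
No match: {pile=5, face=up, suit=clubs, mark=none}, since mark is none, pile = 5.
No match: {pile=2, face=up, suit=hearts, mark=cross}, since mark is cross, pile = 2.
Match: {pile=6, face=down, suit=clubs, mark=dot}, since mark is dot, pile = 6.
No match: {pile=6, face=down, suit=hearts, mark=star}, since mark is star, pile = 6.
No match: {pile=2, face=down, suit=hearts, mark=cross}, since mark is cross, pile = 2.

No match, No match, Match, No match, No match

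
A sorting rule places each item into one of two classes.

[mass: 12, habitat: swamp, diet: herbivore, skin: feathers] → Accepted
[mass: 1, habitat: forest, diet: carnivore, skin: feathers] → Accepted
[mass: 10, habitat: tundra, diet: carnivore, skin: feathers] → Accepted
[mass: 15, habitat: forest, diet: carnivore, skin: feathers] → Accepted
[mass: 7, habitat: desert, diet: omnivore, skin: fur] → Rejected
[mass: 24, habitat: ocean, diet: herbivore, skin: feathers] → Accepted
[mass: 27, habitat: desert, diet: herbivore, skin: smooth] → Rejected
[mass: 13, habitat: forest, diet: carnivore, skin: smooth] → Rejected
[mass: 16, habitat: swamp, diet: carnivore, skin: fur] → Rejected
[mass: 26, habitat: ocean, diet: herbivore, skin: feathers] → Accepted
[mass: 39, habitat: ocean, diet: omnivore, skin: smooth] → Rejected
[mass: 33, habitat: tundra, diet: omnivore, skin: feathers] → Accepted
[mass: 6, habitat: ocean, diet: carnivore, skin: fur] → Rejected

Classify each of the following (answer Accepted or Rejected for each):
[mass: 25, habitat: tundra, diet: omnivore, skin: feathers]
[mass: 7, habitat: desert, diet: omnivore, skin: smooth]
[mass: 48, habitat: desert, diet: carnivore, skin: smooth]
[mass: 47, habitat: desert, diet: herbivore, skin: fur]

The classifier is using: skin is feathers.
[mass: 25, habitat: tundra, diet: omnivore, skin: feathers]: skin is feathers — matches, so Accepted.
[mass: 7, habitat: desert, diet: omnivore, skin: smooth]: skin is smooth — fails this test, so Rejected.
[mass: 48, habitat: desert, diet: carnivore, skin: smooth]: skin is smooth — fails this test, so Rejected.
[mass: 47, habitat: desert, diet: herbivore, skin: fur]: skin is fur — fails this test, so Rejected.

Accepted, Rejected, Rejected, Rejected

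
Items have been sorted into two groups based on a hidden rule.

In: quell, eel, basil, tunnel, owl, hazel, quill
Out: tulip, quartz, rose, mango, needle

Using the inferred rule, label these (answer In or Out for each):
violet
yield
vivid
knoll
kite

Out, Out, Out, In, Out

The classifier is using: ends with 'l'.
violet: ends with 't', lacks this property → Out. yield: ends with 'd', lacks this property → Out. vivid: ends with 'd', lacks this property → Out. knoll: ends with 'l', checks out → In. kite: ends with 'e', lacks this property → Out.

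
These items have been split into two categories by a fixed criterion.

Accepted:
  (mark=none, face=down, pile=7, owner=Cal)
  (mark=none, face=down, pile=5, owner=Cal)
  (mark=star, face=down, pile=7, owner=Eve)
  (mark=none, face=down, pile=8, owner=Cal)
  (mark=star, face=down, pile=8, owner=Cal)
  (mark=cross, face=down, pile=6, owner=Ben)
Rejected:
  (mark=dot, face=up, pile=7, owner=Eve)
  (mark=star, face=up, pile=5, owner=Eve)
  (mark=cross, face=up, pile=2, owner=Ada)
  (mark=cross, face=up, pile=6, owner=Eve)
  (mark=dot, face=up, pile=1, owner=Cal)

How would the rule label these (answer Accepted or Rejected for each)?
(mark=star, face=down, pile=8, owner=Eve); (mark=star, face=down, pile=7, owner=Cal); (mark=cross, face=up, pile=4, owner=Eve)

Accepted, Accepted, Rejected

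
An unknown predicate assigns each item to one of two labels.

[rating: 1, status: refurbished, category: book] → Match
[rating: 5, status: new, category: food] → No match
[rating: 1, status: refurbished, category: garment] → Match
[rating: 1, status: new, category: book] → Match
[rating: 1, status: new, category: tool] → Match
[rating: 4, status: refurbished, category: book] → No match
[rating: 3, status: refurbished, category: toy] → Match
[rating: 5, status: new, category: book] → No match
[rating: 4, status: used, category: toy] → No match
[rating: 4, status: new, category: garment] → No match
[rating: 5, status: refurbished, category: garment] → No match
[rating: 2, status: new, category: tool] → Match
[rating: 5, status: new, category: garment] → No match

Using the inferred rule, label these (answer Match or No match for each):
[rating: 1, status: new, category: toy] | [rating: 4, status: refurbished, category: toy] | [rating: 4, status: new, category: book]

Match, No match, No match

The pattern is that an item is 'Match' exactly when: rating ≤ 3.
Match: [rating: 1, status: new, category: toy], since rating = 1.
No match: [rating: 4, status: refurbished, category: toy], since rating = 4.
No match: [rating: 4, status: new, category: book], since rating = 4.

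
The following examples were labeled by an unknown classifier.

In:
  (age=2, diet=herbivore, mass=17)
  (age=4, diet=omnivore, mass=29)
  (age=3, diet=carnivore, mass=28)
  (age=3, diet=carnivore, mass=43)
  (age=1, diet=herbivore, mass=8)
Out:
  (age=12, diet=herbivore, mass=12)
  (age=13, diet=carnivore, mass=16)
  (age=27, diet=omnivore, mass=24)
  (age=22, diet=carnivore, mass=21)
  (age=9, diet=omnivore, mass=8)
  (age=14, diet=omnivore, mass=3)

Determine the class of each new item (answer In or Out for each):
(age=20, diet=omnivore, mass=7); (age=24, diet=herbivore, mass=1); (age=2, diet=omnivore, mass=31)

Out, Out, In

The rule appears to be: age ≤ 4.
(age=20, diet=omnivore, mass=7): Out (age = 20).
(age=24, diet=herbivore, mass=1): Out (age = 24).
(age=2, diet=omnivore, mass=31): In (age = 2).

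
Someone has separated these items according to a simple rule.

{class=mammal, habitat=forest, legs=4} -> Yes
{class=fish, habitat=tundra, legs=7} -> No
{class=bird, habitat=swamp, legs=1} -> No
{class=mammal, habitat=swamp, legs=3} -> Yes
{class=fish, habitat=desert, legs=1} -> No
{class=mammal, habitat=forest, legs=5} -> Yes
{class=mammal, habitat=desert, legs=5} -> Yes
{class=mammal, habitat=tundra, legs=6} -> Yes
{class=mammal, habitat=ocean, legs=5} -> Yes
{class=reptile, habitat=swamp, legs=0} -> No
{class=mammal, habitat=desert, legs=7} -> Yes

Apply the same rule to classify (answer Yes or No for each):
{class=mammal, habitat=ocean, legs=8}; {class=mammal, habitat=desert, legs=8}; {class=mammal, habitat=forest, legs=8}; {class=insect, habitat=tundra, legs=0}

All 'Yes' examples share one property — class is mammal — and every 'No' example lacks it.

Yes, Yes, Yes, No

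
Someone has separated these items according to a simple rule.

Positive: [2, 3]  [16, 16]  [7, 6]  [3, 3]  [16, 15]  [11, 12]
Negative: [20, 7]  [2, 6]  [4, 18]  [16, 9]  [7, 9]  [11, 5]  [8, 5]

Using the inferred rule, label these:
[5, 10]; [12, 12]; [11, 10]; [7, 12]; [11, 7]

Negative, Positive, Positive, Negative, Negative

The classifier is using: |first − second| ≤ 1.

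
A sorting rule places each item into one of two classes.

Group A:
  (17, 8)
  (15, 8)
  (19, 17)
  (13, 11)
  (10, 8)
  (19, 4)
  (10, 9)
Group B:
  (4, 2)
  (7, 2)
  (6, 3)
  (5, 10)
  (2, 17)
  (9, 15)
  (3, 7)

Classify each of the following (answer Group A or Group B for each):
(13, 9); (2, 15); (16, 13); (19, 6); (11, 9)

Group A, Group B, Group A, Group A, Group A

All 'Group A' examples share one property — first ≥ 10 — and every 'Group B' example lacks it.
(13, 9): Group A (first 13).
(2, 15): Group B (first 2).
(16, 13): Group A (first 16).
(19, 6): Group A (first 19).
(11, 9): Group A (first 11).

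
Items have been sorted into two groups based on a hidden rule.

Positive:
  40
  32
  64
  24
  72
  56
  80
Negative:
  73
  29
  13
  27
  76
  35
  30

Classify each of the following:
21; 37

Negative, Negative

A rule that fits every label: multiple of 8 — true of each 'Positive' example, false of each 'Negative' one.
21 → 21 = 8·2 + 5 → Negative. 37 → 37 = 8·4 + 5 → Negative.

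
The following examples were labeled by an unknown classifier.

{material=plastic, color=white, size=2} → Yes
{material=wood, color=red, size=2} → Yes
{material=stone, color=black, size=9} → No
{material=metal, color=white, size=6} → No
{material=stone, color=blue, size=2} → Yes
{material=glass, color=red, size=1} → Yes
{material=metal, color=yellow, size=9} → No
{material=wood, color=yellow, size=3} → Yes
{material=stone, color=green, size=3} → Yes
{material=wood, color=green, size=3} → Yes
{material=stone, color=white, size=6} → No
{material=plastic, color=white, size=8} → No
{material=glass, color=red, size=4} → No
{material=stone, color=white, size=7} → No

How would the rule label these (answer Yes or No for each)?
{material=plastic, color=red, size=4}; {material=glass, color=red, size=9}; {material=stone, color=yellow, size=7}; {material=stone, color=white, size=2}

No, No, No, Yes

One predicate separates the groups cleanly: size ≤ 3.
{material=plastic, color=red, size=4} → size = 4 → No.
{material=glass, color=red, size=9} → size = 9 → No.
{material=stone, color=yellow, size=7} → size = 7 → No.
{material=stone, color=white, size=2} → size = 2 → Yes.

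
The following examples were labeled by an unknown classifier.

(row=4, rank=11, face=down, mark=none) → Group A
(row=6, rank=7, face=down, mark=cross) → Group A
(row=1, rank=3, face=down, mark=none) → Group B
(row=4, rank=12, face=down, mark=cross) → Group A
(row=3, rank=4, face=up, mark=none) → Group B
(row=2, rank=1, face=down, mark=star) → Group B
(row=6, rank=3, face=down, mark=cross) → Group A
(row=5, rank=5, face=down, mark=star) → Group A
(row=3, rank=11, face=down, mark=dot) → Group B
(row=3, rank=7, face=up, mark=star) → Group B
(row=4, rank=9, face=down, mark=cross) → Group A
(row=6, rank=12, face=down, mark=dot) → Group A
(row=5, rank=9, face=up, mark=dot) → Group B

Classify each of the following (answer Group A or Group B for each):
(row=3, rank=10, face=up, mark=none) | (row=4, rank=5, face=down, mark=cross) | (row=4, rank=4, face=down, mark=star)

The pattern is that an item is 'Group A' exactly when: face is down AND row ≥ 4.
Group B: (row=3, rank=10, face=up, mark=none), since face is up, row = 3. Group A: (row=4, rank=5, face=down, mark=cross), since face is down, row = 4. Group A: (row=4, rank=4, face=down, mark=star), since face is down, row = 4.

Group B, Group A, Group A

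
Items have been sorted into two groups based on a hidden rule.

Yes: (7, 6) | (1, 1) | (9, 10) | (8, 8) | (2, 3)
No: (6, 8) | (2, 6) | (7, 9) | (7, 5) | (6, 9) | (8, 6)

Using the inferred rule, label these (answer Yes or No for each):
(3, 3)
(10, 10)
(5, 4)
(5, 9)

A rule that fits every label: |first − second| ≤ 1 — true of each 'Yes' example, false of each 'No' one.
(3, 3): Yes (|3−3| = 0).
(10, 10): Yes (|10−10| = 0).
(5, 4): Yes (|5−4| = 1).
(5, 9): No (|5−9| = 4).

Yes, Yes, Yes, No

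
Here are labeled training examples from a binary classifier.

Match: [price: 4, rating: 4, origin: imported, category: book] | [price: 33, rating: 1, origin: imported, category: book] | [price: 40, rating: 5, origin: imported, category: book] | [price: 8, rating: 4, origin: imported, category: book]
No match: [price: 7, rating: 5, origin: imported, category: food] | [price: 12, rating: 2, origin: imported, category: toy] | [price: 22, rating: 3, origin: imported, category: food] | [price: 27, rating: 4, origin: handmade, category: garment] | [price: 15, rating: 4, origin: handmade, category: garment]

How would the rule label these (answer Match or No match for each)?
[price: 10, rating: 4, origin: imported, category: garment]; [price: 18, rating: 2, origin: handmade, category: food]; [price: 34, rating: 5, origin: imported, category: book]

A rule that fits every label: category is book — true of each 'Match' example, false of each 'No match' one.
[price: 10, rating: 4, origin: imported, category: garment]: category is garment — doesn't match, so No match. [price: 18, rating: 2, origin: handmade, category: food]: category is food — doesn't match, so No match. [price: 34, rating: 5, origin: imported, category: book]: category is book — passes, so Match.

No match, No match, Match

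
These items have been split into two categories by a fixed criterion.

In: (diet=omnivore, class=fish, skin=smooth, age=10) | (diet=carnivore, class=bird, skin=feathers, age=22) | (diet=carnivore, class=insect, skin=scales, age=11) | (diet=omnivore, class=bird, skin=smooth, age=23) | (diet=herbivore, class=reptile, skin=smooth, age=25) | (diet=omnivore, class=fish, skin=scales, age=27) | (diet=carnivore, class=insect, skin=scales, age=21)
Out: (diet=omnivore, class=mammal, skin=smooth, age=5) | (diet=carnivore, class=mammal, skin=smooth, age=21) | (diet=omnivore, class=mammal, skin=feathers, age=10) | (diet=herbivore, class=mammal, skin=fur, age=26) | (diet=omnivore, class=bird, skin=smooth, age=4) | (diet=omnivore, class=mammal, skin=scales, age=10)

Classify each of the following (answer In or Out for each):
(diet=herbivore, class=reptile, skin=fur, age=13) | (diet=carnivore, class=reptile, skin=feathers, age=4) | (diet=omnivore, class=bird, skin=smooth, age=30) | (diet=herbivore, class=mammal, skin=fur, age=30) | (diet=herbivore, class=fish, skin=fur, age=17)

The rule appears to be: class is not mammal AND age ≥ 5.
(diet=herbivore, class=reptile, skin=fur, age=13): class is reptile, age = 13, checks out → In.
(diet=carnivore, class=reptile, skin=feathers, age=4): class is reptile, age = 4, does not pass → Out.
(diet=omnivore, class=bird, skin=smooth, age=30): class is bird, age = 30, checks out → In.
(diet=herbivore, class=mammal, skin=fur, age=30): class is mammal, age = 30, does not pass → Out.
(diet=herbivore, class=fish, skin=fur, age=17): class is fish, age = 17, checks out → In.

In, Out, In, Out, In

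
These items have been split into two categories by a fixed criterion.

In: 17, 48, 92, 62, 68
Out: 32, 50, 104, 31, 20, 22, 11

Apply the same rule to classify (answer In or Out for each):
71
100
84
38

A rule that fits every label: digit sum ≥ 6 — true of each 'In' example, false of each 'Out' one.
In: 71, since digit sum 7+1 = 8.
Out: 100, since digit sum 1+0+0 = 1.
In: 84, since digit sum 8+4 = 12.
In: 38, since digit sum 3+8 = 11.

In, Out, In, In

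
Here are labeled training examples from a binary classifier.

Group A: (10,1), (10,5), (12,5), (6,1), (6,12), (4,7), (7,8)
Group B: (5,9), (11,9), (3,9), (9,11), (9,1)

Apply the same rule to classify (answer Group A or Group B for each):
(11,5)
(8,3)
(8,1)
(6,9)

Group B, Group A, Group A, Group A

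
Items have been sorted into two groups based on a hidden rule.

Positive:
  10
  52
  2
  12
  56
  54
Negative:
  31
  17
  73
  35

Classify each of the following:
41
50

Negative, Positive

Comparing the two groups points to one rule — even.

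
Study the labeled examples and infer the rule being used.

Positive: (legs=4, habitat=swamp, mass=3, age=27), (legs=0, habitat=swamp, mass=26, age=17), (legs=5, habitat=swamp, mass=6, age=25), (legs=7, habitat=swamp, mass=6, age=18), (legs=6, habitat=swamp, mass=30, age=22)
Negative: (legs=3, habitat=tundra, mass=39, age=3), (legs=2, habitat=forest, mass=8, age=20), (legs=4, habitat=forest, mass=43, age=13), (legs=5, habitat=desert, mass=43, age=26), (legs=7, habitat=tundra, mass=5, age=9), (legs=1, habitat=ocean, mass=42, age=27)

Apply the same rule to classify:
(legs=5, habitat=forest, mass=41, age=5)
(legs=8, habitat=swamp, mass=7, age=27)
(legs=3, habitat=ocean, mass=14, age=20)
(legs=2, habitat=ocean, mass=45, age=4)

Negative, Positive, Negative, Negative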